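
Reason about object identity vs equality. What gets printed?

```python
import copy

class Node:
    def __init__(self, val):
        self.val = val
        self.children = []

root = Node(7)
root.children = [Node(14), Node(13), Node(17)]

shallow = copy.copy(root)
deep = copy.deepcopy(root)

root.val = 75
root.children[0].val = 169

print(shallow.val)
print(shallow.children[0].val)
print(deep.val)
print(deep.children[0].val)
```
7
169
7
14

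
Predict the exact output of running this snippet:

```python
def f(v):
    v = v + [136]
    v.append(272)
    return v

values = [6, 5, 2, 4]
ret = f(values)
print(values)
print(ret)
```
[6, 5, 2, 4]
[6, 5, 2, 4, 136, 272]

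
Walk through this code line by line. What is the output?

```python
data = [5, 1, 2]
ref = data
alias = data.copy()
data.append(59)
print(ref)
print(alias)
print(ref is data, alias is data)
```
[5, 1, 2, 59]
[5, 1, 2]
True False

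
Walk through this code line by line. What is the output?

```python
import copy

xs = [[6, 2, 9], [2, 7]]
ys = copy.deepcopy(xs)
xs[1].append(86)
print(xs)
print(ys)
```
[[6, 2, 9], [2, 7, 86]]
[[6, 2, 9], [2, 7]]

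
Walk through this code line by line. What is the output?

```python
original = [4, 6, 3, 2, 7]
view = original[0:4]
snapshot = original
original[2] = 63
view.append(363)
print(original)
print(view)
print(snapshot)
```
[4, 6, 63, 2, 7]
[4, 6, 3, 2, 363]
[4, 6, 63, 2, 7]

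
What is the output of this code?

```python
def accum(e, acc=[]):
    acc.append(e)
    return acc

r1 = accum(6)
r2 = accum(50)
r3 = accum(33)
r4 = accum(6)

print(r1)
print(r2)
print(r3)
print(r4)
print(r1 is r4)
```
[6, 50, 33, 6]
[6, 50, 33, 6]
[6, 50, 33, 6]
[6, 50, 33, 6]
True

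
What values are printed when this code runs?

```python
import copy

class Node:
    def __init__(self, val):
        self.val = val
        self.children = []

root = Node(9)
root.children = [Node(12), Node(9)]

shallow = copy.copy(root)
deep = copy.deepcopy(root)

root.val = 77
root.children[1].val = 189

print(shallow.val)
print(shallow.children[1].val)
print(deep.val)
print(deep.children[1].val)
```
9
189
9
9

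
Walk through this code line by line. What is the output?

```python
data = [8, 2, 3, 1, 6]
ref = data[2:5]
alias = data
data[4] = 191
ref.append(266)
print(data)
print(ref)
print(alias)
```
[8, 2, 3, 1, 191]
[3, 1, 6, 266]
[8, 2, 3, 1, 191]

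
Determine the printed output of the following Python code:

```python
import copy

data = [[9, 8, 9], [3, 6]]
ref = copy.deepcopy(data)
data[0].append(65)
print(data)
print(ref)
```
[[9, 8, 9, 65], [3, 6]]
[[9, 8, 9], [3, 6]]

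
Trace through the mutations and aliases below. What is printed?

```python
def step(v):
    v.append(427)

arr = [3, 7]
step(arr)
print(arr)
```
[3, 7, 427]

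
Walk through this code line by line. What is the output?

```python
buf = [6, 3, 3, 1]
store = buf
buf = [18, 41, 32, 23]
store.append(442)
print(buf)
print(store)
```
[18, 41, 32, 23]
[6, 3, 3, 1, 442]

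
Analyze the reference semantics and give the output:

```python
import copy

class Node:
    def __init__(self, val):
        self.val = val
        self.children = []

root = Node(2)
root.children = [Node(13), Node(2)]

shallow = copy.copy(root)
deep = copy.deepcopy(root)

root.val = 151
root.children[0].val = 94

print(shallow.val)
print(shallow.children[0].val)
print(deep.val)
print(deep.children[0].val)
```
2
94
2
13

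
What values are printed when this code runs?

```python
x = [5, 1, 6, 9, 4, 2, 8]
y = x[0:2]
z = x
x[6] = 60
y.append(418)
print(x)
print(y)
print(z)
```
[5, 1, 6, 9, 4, 2, 60]
[5, 1, 418]
[5, 1, 6, 9, 4, 2, 60]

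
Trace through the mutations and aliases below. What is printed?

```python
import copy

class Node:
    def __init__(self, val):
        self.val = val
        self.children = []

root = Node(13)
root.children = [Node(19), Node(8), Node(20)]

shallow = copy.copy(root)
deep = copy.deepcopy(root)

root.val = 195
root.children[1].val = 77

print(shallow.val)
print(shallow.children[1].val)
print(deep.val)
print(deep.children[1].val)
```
13
77
13
8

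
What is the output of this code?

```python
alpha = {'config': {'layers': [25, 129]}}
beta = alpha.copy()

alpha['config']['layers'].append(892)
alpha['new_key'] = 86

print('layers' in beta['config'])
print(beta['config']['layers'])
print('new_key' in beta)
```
True
[25, 129, 892]
False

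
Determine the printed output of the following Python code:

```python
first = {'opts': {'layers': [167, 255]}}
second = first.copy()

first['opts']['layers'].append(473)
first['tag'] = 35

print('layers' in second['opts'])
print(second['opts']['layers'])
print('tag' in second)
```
True
[167, 255, 473]
False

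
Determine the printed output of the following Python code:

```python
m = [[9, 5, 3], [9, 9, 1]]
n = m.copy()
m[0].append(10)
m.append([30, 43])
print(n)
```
[[9, 5, 3, 10], [9, 9, 1]]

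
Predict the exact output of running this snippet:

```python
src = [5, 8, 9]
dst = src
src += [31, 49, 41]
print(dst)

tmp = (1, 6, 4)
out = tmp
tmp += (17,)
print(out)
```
[5, 8, 9, 31, 49, 41]
(1, 6, 4)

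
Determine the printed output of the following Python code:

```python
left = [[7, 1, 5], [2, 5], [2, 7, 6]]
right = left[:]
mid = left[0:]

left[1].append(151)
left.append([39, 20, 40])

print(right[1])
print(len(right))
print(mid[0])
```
[2, 5, 151]
3
[7, 1, 5]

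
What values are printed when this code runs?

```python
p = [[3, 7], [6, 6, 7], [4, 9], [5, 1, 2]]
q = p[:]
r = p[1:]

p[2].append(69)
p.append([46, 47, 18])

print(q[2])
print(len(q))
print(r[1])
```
[4, 9, 69]
4
[4, 9, 69]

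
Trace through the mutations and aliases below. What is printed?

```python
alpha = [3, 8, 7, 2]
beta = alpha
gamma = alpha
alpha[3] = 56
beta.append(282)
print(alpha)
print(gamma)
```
[3, 8, 7, 56, 282]
[3, 8, 7, 56, 282]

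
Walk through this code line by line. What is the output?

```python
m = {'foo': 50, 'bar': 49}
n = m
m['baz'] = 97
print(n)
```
{'foo': 50, 'bar': 49, 'baz': 97}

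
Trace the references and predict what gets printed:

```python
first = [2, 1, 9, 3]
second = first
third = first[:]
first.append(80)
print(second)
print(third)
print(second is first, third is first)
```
[2, 1, 9, 3, 80]
[2, 1, 9, 3]
True False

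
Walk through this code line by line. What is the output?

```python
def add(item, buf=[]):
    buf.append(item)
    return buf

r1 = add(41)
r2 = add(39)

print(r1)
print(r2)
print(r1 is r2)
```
[41, 39]
[41, 39]
True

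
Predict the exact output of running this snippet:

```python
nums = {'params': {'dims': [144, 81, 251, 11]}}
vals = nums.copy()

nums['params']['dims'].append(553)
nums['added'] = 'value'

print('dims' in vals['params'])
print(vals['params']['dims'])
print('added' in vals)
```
True
[144, 81, 251, 11, 553]
False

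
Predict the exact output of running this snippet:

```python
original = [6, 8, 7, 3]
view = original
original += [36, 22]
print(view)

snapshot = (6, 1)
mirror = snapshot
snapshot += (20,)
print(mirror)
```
[6, 8, 7, 3, 36, 22]
(6, 1)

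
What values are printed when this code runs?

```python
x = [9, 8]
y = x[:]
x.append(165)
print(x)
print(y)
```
[9, 8, 165]
[9, 8]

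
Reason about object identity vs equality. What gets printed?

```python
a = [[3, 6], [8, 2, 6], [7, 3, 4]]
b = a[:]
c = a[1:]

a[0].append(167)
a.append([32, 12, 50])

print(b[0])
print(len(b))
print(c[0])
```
[3, 6, 167]
3
[8, 2, 6]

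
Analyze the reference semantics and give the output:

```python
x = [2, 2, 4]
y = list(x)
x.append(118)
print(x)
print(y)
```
[2, 2, 4, 118]
[2, 2, 4]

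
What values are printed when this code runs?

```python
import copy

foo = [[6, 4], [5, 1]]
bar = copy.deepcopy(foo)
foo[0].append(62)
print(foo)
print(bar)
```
[[6, 4, 62], [5, 1]]
[[6, 4], [5, 1]]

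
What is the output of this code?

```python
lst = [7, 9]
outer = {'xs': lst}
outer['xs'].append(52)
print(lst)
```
[7, 9, 52]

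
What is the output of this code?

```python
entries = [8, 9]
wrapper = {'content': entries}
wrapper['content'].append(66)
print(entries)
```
[8, 9, 66]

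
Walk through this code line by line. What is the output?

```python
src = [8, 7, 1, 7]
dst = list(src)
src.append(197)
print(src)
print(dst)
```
[8, 7, 1, 7, 197]
[8, 7, 1, 7]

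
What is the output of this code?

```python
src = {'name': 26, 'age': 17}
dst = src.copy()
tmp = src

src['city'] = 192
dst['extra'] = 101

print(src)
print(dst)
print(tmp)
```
{'name': 26, 'age': 17, 'city': 192}
{'name': 26, 'age': 17, 'extra': 101}
{'name': 26, 'age': 17, 'city': 192}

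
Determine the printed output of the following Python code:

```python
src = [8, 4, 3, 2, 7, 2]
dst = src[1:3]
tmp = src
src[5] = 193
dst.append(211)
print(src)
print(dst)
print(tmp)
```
[8, 4, 3, 2, 7, 193]
[4, 3, 211]
[8, 4, 3, 2, 7, 193]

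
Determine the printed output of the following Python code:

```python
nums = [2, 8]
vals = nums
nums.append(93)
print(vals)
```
[2, 8, 93]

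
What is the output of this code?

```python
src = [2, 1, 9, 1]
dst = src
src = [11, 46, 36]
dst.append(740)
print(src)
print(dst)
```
[11, 46, 36]
[2, 1, 9, 1, 740]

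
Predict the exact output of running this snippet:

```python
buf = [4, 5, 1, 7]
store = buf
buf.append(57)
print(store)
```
[4, 5, 1, 7, 57]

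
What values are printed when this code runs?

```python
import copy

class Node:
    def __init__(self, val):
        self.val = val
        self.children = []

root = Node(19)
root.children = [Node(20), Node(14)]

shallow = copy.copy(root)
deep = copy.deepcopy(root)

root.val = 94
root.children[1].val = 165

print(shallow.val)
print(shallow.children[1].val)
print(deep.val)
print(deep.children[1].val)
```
19
165
19
14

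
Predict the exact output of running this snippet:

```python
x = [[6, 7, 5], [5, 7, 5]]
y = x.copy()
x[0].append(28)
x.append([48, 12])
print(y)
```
[[6, 7, 5, 28], [5, 7, 5]]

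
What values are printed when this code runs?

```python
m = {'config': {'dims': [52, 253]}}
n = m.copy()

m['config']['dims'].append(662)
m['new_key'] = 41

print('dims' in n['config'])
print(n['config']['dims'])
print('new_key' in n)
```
True
[52, 253, 662]
False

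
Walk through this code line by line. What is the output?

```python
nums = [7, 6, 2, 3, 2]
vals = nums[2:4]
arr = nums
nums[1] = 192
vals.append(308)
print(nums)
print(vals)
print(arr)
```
[7, 192, 2, 3, 2]
[2, 3, 308]
[7, 192, 2, 3, 2]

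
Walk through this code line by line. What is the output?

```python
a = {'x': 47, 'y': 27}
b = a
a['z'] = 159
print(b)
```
{'x': 47, 'y': 27, 'z': 159}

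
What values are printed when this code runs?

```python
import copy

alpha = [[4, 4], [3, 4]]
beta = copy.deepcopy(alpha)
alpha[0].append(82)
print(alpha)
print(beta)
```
[[4, 4, 82], [3, 4]]
[[4, 4], [3, 4]]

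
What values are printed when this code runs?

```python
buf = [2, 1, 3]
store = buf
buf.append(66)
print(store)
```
[2, 1, 3, 66]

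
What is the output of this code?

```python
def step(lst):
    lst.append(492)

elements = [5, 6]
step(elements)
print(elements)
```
[5, 6, 492]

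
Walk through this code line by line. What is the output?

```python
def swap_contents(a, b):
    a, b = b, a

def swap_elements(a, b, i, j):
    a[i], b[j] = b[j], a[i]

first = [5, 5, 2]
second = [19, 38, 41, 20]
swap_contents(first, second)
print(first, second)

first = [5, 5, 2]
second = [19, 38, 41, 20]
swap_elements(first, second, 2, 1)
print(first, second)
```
[5, 5, 2] [19, 38, 41, 20]
[5, 5, 38] [19, 2, 41, 20]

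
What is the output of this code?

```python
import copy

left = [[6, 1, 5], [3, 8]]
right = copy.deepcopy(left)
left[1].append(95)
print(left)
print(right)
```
[[6, 1, 5], [3, 8, 95]]
[[6, 1, 5], [3, 8]]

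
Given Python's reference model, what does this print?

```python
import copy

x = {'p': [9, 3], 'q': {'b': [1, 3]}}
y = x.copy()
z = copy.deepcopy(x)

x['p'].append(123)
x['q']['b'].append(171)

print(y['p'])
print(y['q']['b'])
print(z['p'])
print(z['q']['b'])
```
[9, 3, 123]
[1, 3, 171]
[9, 3]
[1, 3]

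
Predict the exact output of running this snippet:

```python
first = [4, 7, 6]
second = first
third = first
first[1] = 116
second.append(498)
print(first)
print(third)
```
[4, 116, 6, 498]
[4, 116, 6, 498]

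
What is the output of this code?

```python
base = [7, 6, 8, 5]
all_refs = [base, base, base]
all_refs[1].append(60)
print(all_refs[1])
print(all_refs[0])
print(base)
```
[7, 6, 8, 5, 60]
[7, 6, 8, 5, 60]
[7, 6, 8, 5, 60]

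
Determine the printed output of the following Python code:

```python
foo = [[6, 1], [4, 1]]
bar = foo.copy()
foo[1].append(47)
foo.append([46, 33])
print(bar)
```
[[6, 1], [4, 1, 47]]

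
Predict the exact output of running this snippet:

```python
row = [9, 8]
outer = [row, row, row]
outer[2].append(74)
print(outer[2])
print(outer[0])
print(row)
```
[9, 8, 74]
[9, 8, 74]
[9, 8, 74]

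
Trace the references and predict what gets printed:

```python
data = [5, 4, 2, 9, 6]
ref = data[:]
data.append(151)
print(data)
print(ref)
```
[5, 4, 2, 9, 6, 151]
[5, 4, 2, 9, 6]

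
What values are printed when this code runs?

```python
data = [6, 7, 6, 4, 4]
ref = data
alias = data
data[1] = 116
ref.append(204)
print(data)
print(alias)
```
[6, 116, 6, 4, 4, 204]
[6, 116, 6, 4, 4, 204]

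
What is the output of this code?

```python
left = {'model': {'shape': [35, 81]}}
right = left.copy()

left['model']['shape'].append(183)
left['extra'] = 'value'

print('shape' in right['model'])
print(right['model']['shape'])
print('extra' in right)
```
True
[35, 81, 183]
False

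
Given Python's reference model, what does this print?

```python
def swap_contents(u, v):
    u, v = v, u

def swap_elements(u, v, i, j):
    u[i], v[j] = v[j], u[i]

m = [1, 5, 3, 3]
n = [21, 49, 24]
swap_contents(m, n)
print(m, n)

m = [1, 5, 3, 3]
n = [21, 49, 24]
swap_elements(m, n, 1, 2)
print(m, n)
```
[1, 5, 3, 3] [21, 49, 24]
[1, 24, 3, 3] [21, 49, 5]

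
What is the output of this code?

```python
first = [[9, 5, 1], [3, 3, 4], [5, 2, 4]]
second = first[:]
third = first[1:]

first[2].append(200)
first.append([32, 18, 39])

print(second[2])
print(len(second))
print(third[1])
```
[5, 2, 4, 200]
3
[5, 2, 4, 200]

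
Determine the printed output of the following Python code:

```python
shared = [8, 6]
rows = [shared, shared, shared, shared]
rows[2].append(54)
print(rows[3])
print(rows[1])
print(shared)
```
[8, 6, 54]
[8, 6, 54]
[8, 6, 54]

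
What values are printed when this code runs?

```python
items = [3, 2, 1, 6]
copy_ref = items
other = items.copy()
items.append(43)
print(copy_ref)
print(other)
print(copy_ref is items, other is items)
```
[3, 2, 1, 6, 43]
[3, 2, 1, 6]
True False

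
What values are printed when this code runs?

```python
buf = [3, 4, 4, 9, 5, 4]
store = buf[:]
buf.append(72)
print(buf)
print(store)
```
[3, 4, 4, 9, 5, 4, 72]
[3, 4, 4, 9, 5, 4]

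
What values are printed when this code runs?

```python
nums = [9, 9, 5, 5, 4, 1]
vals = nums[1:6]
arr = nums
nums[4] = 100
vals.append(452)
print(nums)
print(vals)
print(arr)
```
[9, 9, 5, 5, 100, 1]
[9, 5, 5, 4, 1, 452]
[9, 9, 5, 5, 100, 1]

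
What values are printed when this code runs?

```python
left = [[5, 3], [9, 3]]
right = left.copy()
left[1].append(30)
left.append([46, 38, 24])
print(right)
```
[[5, 3], [9, 3, 30]]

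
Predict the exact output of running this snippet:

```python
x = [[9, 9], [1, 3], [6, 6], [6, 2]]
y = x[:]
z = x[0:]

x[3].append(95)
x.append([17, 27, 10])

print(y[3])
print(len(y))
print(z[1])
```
[6, 2, 95]
4
[1, 3]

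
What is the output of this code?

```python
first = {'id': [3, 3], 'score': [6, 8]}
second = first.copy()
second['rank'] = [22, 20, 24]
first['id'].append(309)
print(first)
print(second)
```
{'id': [3, 3, 309], 'score': [6, 8]}
{'id': [3, 3, 309], 'score': [6, 8], 'rank': [22, 20, 24]}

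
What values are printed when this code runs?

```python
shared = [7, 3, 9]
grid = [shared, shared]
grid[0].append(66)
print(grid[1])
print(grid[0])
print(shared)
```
[7, 3, 9, 66]
[7, 3, 9, 66]
[7, 3, 9, 66]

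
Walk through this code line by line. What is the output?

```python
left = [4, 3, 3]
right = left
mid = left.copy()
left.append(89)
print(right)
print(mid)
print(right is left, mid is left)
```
[4, 3, 3, 89]
[4, 3, 3]
True False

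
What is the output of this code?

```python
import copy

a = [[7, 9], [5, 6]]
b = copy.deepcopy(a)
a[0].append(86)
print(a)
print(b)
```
[[7, 9, 86], [5, 6]]
[[7, 9], [5, 6]]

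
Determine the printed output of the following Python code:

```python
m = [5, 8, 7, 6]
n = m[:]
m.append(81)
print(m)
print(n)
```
[5, 8, 7, 6, 81]
[5, 8, 7, 6]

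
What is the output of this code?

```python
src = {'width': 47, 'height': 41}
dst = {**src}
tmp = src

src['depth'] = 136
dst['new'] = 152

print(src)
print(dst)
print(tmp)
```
{'width': 47, 'height': 41, 'depth': 136}
{'width': 47, 'height': 41, 'new': 152}
{'width': 47, 'height': 41, 'depth': 136}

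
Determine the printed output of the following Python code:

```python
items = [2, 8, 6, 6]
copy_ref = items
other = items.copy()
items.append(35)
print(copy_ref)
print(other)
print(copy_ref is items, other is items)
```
[2, 8, 6, 6, 35]
[2, 8, 6, 6]
True False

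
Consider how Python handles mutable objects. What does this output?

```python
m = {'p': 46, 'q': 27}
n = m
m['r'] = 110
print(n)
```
{'p': 46, 'q': 27, 'r': 110}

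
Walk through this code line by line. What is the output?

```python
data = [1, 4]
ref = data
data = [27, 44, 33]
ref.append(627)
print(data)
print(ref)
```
[27, 44, 33]
[1, 4, 627]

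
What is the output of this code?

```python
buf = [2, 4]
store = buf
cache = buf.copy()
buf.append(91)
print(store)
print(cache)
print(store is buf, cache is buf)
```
[2, 4, 91]
[2, 4]
True False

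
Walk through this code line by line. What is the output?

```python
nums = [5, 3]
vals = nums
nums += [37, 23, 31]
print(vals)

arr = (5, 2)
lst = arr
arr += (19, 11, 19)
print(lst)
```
[5, 3, 37, 23, 31]
(5, 2)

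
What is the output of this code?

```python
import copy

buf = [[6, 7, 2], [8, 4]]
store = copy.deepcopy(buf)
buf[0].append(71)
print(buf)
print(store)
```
[[6, 7, 2, 71], [8, 4]]
[[6, 7, 2], [8, 4]]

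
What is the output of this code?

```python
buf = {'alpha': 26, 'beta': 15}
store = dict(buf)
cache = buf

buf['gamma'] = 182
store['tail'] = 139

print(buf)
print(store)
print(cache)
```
{'alpha': 26, 'beta': 15, 'gamma': 182}
{'alpha': 26, 'beta': 15, 'tail': 139}
{'alpha': 26, 'beta': 15, 'gamma': 182}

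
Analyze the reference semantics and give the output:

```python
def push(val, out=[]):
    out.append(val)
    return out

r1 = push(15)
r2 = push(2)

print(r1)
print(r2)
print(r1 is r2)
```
[15, 2]
[15, 2]
True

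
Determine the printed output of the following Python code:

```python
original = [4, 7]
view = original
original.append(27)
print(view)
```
[4, 7, 27]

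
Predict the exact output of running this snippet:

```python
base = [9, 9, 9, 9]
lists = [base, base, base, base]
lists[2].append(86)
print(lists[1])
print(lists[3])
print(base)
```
[9, 9, 9, 9, 86]
[9, 9, 9, 9, 86]
[9, 9, 9, 9, 86]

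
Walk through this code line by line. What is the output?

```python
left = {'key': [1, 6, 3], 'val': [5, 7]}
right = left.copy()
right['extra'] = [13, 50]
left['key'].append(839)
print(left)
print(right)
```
{'key': [1, 6, 3, 839], 'val': [5, 7]}
{'key': [1, 6, 3, 839], 'val': [5, 7], 'extra': [13, 50]}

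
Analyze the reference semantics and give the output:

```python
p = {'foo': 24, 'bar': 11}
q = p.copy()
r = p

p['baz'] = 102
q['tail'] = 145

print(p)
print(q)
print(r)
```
{'foo': 24, 'bar': 11, 'baz': 102}
{'foo': 24, 'bar': 11, 'tail': 145}
{'foo': 24, 'bar': 11, 'baz': 102}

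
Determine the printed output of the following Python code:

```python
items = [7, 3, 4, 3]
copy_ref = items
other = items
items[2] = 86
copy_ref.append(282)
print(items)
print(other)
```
[7, 3, 86, 3, 282]
[7, 3, 86, 3, 282]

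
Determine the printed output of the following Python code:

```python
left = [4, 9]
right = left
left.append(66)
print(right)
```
[4, 9, 66]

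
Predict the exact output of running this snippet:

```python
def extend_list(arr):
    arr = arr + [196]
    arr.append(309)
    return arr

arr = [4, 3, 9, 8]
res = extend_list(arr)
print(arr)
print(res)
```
[4, 3, 9, 8]
[4, 3, 9, 8, 196, 309]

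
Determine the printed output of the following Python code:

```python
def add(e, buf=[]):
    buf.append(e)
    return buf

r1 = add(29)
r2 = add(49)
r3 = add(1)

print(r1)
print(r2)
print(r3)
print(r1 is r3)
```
[29, 49, 1]
[29, 49, 1]
[29, 49, 1]
True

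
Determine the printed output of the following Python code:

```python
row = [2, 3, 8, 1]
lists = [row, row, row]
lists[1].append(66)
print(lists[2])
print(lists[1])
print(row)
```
[2, 3, 8, 1, 66]
[2, 3, 8, 1, 66]
[2, 3, 8, 1, 66]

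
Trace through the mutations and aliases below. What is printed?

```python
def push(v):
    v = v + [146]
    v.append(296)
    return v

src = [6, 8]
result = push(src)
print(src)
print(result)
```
[6, 8]
[6, 8, 146, 296]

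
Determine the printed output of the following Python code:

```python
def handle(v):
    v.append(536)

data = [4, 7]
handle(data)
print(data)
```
[4, 7, 536]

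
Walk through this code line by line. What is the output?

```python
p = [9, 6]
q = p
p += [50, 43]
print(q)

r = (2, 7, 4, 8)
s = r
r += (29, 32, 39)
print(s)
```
[9, 6, 50, 43]
(2, 7, 4, 8)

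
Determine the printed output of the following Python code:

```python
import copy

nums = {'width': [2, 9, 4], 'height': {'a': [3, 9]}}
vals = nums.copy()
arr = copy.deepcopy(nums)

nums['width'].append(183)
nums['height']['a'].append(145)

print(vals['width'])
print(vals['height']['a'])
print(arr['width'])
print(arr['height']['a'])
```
[2, 9, 4, 183]
[3, 9, 145]
[2, 9, 4]
[3, 9]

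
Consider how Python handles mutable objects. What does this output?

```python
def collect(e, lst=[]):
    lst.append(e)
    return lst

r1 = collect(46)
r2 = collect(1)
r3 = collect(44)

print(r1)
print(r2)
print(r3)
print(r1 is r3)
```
[46, 1, 44]
[46, 1, 44]
[46, 1, 44]
True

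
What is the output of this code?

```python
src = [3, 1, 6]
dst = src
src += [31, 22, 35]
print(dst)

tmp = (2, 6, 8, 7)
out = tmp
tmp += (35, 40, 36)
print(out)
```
[3, 1, 6, 31, 22, 35]
(2, 6, 8, 7)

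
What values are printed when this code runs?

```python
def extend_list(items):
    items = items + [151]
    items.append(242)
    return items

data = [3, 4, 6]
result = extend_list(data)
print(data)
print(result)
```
[3, 4, 6]
[3, 4, 6, 151, 242]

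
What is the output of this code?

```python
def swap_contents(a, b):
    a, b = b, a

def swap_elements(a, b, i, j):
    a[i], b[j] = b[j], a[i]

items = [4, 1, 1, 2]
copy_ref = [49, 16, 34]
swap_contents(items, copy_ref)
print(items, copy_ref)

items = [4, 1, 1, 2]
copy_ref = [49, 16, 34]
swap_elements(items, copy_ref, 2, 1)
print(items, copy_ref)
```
[4, 1, 1, 2] [49, 16, 34]
[4, 1, 16, 2] [49, 1, 34]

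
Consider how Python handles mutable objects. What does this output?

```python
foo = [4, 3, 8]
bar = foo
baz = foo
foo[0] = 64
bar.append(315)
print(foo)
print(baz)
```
[64, 3, 8, 315]
[64, 3, 8, 315]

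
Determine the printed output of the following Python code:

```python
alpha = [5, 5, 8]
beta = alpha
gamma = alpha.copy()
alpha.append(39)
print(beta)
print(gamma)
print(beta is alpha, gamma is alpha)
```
[5, 5, 8, 39]
[5, 5, 8]
True False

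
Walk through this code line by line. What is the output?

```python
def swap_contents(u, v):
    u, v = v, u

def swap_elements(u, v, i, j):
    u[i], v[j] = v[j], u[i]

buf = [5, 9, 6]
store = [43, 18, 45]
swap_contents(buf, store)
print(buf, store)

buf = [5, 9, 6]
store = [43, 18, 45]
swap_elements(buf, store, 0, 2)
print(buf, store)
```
[5, 9, 6] [43, 18, 45]
[45, 9, 6] [43, 18, 5]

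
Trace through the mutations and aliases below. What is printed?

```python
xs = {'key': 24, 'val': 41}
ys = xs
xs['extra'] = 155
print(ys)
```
{'key': 24, 'val': 41, 'extra': 155}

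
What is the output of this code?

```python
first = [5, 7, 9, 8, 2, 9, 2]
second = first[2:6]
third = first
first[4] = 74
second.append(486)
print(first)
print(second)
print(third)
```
[5, 7, 9, 8, 74, 9, 2]
[9, 8, 2, 9, 486]
[5, 7, 9, 8, 74, 9, 2]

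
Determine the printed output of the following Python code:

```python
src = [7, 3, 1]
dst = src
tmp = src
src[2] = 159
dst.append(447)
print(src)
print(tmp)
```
[7, 3, 159, 447]
[7, 3, 159, 447]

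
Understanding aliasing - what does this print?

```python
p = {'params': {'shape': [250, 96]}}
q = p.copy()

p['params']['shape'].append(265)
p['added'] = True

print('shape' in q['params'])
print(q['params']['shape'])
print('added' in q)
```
True
[250, 96, 265]
False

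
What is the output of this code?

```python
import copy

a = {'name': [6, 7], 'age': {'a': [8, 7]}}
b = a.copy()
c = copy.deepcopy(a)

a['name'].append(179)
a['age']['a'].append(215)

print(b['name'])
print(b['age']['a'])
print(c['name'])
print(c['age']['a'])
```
[6, 7, 179]
[8, 7, 215]
[6, 7]
[8, 7]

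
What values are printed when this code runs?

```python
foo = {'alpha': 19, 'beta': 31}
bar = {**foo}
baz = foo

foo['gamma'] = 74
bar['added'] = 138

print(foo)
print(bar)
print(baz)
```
{'alpha': 19, 'beta': 31, 'gamma': 74}
{'alpha': 19, 'beta': 31, 'added': 138}
{'alpha': 19, 'beta': 31, 'gamma': 74}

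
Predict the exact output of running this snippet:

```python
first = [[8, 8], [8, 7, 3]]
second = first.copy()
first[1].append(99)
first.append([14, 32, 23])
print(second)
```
[[8, 8], [8, 7, 3, 99]]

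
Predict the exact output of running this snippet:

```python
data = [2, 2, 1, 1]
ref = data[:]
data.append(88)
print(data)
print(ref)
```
[2, 2, 1, 1, 88]
[2, 2, 1, 1]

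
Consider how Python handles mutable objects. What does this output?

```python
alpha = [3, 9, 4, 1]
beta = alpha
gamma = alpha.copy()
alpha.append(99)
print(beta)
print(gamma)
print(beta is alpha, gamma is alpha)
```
[3, 9, 4, 1, 99]
[3, 9, 4, 1]
True False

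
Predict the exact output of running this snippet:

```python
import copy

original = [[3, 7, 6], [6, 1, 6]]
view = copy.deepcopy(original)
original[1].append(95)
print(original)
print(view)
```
[[3, 7, 6], [6, 1, 6, 95]]
[[3, 7, 6], [6, 1, 6]]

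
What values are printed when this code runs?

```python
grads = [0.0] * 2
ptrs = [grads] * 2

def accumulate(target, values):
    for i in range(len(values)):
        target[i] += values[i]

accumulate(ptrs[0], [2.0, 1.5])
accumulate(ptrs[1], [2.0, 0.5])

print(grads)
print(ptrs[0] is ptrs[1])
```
[4.0, 2.0]
True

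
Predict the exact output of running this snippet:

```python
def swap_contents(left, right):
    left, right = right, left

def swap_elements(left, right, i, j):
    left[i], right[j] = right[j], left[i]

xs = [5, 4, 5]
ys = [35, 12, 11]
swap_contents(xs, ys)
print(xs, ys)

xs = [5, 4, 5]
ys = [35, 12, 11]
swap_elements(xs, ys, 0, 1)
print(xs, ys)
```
[5, 4, 5] [35, 12, 11]
[12, 4, 5] [35, 5, 11]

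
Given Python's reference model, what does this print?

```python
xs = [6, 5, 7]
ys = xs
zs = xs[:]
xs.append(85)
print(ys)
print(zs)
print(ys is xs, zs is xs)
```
[6, 5, 7, 85]
[6, 5, 7]
True False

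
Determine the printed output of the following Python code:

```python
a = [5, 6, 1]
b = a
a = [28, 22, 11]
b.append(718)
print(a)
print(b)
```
[28, 22, 11]
[5, 6, 1, 718]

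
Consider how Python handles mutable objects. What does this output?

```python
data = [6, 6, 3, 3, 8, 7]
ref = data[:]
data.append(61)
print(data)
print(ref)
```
[6, 6, 3, 3, 8, 7, 61]
[6, 6, 3, 3, 8, 7]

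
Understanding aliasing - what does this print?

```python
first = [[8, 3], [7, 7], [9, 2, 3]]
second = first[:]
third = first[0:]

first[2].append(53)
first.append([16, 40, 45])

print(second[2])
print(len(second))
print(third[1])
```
[9, 2, 3, 53]
3
[7, 7]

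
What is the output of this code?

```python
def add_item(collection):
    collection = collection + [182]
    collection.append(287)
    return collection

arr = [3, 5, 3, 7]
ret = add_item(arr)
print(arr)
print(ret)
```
[3, 5, 3, 7]
[3, 5, 3, 7, 182, 287]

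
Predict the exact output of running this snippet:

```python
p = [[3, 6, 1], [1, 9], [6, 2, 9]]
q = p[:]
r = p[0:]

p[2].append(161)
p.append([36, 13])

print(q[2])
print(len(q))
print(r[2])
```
[6, 2, 9, 161]
3
[6, 2, 9, 161]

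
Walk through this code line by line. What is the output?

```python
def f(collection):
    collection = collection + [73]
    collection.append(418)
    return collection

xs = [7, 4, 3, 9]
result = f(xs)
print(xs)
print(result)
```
[7, 4, 3, 9]
[7, 4, 3, 9, 73, 418]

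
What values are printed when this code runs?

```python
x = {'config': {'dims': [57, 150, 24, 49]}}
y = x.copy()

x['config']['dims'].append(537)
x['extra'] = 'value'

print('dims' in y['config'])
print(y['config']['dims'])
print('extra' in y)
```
True
[57, 150, 24, 49, 537]
False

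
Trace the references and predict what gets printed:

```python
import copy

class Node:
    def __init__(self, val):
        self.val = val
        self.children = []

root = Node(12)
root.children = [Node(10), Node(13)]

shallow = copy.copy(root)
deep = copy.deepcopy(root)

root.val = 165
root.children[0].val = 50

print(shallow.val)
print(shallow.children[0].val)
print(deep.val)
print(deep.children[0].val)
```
12
50
12
10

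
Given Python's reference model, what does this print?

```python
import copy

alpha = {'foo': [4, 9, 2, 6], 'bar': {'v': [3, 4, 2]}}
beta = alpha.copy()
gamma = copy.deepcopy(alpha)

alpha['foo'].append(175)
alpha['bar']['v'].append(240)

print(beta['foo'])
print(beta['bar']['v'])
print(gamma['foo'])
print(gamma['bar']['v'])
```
[4, 9, 2, 6, 175]
[3, 4, 2, 240]
[4, 9, 2, 6]
[3, 4, 2]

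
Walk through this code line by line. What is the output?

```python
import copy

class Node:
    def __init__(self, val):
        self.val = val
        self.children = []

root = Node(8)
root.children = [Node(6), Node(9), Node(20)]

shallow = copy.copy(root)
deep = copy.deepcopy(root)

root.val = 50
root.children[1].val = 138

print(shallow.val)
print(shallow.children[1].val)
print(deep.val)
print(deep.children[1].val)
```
8
138
8
9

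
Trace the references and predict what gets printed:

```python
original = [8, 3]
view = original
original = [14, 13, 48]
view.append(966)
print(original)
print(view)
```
[14, 13, 48]
[8, 3, 966]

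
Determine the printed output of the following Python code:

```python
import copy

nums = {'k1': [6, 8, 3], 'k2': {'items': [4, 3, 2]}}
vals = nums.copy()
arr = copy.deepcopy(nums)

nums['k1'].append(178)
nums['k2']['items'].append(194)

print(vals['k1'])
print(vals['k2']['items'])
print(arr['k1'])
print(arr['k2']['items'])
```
[6, 8, 3, 178]
[4, 3, 2, 194]
[6, 8, 3]
[4, 3, 2]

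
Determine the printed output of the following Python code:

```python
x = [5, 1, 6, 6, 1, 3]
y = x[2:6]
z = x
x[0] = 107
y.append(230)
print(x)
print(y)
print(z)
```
[107, 1, 6, 6, 1, 3]
[6, 6, 1, 3, 230]
[107, 1, 6, 6, 1, 3]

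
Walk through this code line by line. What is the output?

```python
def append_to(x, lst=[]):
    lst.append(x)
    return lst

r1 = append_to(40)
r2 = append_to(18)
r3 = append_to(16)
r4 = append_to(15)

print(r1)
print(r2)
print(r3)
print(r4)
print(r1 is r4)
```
[40, 18, 16, 15]
[40, 18, 16, 15]
[40, 18, 16, 15]
[40, 18, 16, 15]
True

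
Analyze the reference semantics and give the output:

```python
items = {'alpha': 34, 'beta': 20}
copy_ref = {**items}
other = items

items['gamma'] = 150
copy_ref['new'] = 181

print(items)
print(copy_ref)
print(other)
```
{'alpha': 34, 'beta': 20, 'gamma': 150}
{'alpha': 34, 'beta': 20, 'new': 181}
{'alpha': 34, 'beta': 20, 'gamma': 150}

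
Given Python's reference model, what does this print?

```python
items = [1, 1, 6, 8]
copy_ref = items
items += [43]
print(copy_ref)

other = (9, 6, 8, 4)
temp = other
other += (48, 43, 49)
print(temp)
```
[1, 1, 6, 8, 43]
(9, 6, 8, 4)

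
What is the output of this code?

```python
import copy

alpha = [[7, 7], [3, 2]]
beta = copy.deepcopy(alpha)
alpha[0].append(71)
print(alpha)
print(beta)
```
[[7, 7, 71], [3, 2]]
[[7, 7], [3, 2]]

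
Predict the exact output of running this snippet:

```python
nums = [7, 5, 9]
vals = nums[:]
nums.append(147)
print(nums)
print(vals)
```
[7, 5, 9, 147]
[7, 5, 9]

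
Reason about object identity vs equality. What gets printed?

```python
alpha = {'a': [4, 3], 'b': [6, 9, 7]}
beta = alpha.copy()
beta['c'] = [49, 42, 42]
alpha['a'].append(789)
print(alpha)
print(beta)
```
{'a': [4, 3, 789], 'b': [6, 9, 7]}
{'a': [4, 3, 789], 'b': [6, 9, 7], 'c': [49, 42, 42]}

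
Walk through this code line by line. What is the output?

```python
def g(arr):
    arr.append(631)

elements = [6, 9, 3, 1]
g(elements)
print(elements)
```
[6, 9, 3, 1, 631]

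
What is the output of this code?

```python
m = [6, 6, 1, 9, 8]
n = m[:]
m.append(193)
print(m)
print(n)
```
[6, 6, 1, 9, 8, 193]
[6, 6, 1, 9, 8]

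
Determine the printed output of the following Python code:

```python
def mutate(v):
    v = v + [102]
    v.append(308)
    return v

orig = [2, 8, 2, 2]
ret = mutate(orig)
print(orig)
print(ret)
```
[2, 8, 2, 2]
[2, 8, 2, 2, 102, 308]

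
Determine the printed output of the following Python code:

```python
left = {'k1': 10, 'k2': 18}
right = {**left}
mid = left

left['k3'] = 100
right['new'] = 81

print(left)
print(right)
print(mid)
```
{'k1': 10, 'k2': 18, 'k3': 100}
{'k1': 10, 'k2': 18, 'new': 81}
{'k1': 10, 'k2': 18, 'k3': 100}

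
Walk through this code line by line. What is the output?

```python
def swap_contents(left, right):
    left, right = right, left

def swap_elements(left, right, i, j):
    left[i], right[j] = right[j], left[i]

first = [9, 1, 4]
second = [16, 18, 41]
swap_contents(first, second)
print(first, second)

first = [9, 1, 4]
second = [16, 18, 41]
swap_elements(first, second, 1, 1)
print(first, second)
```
[9, 1, 4] [16, 18, 41]
[9, 18, 4] [16, 1, 41]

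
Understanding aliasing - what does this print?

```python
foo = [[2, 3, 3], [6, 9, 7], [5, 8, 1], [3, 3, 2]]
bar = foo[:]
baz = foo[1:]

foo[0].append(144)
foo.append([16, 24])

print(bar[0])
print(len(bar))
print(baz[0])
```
[2, 3, 3, 144]
4
[6, 9, 7]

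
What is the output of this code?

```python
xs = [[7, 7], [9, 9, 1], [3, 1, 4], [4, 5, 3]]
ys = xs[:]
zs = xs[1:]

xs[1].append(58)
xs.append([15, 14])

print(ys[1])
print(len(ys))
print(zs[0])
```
[9, 9, 1, 58]
4
[9, 9, 1, 58]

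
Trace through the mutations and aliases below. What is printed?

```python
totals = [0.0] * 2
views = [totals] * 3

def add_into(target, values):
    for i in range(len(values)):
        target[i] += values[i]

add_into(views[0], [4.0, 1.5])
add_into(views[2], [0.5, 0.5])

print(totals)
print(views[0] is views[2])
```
[4.5, 2.0]
True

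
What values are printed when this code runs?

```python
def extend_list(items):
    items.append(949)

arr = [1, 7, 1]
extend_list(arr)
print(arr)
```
[1, 7, 1, 949]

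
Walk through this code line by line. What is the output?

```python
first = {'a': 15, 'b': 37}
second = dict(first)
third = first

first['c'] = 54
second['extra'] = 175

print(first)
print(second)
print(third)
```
{'a': 15, 'b': 37, 'c': 54}
{'a': 15, 'b': 37, 'extra': 175}
{'a': 15, 'b': 37, 'c': 54}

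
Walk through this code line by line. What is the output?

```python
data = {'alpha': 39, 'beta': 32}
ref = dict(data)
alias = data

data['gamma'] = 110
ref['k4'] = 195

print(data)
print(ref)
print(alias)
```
{'alpha': 39, 'beta': 32, 'gamma': 110}
{'alpha': 39, 'beta': 32, 'k4': 195}
{'alpha': 39, 'beta': 32, 'gamma': 110}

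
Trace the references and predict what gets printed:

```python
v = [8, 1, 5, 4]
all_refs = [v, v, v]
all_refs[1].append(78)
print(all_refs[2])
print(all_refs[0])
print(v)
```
[8, 1, 5, 4, 78]
[8, 1, 5, 4, 78]
[8, 1, 5, 4, 78]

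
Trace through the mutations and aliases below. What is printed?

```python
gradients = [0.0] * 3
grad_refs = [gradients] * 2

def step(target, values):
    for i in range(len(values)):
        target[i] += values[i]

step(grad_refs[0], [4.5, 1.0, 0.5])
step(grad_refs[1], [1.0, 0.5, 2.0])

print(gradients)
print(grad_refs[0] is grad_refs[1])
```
[5.5, 1.5, 2.5]
True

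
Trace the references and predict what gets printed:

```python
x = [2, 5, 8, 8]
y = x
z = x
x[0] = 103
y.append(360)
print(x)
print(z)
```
[103, 5, 8, 8, 360]
[103, 5, 8, 8, 360]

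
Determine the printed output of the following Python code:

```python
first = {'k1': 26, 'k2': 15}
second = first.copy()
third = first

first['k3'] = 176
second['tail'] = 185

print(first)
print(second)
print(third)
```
{'k1': 26, 'k2': 15, 'k3': 176}
{'k1': 26, 'k2': 15, 'tail': 185}
{'k1': 26, 'k2': 15, 'k3': 176}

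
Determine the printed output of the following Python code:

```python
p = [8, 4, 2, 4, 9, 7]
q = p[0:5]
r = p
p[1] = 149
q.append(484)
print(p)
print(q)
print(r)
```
[8, 149, 2, 4, 9, 7]
[8, 4, 2, 4, 9, 484]
[8, 149, 2, 4, 9, 7]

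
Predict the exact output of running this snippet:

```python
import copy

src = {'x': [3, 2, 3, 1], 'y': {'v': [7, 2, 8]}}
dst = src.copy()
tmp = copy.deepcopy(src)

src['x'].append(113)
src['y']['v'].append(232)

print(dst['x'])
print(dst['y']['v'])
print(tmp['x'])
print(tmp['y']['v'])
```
[3, 2, 3, 1, 113]
[7, 2, 8, 232]
[3, 2, 3, 1]
[7, 2, 8]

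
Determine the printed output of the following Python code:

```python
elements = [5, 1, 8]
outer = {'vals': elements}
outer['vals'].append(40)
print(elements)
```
[5, 1, 8, 40]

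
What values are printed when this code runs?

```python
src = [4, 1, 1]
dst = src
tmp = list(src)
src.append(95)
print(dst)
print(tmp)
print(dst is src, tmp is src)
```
[4, 1, 1, 95]
[4, 1, 1]
True False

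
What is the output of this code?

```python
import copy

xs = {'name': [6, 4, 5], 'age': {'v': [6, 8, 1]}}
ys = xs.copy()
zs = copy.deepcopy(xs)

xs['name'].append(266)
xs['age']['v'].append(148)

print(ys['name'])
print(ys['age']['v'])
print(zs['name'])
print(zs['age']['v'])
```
[6, 4, 5, 266]
[6, 8, 1, 148]
[6, 4, 5]
[6, 8, 1]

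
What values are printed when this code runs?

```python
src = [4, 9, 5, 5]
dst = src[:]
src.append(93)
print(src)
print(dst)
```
[4, 9, 5, 5, 93]
[4, 9, 5, 5]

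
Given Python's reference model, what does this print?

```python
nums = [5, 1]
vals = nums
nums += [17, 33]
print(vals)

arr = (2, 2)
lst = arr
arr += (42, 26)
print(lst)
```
[5, 1, 17, 33]
(2, 2)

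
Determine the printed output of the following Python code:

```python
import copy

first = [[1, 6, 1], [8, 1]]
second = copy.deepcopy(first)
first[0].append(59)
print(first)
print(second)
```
[[1, 6, 1, 59], [8, 1]]
[[1, 6, 1], [8, 1]]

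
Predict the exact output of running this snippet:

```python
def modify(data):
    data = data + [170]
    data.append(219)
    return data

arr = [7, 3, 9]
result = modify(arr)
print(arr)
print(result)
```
[7, 3, 9]
[7, 3, 9, 170, 219]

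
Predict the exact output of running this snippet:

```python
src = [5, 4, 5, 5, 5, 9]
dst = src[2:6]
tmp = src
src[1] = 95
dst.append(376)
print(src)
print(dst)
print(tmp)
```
[5, 95, 5, 5, 5, 9]
[5, 5, 5, 9, 376]
[5, 95, 5, 5, 5, 9]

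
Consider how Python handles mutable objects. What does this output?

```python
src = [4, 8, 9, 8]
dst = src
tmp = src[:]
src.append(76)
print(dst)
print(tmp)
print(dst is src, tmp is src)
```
[4, 8, 9, 8, 76]
[4, 8, 9, 8]
True False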